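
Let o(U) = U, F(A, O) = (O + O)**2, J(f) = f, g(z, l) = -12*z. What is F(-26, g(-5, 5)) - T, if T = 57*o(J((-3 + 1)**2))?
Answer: 14172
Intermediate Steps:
F(A, O) = 4*O**2 (F(A, O) = (2*O)**2 = 4*O**2)
T = 228 (T = 57*(-3 + 1)**2 = 57*(-2)**2 = 57*4 = 228)
F(-26, g(-5, 5)) - T = 4*(-12*(-5))**2 - 1*228 = 4*60**2 - 228 = 4*3600 - 228 = 14400 - 228 = 14172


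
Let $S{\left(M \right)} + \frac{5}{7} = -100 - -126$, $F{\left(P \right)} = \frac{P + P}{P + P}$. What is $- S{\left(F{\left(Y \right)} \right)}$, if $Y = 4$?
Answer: $- \frac{177}{7} \approx -25.286$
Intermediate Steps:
$F{\left(P \right)} = 1$ ($F{\left(P \right)} = \frac{2 P}{2 P} = 2 P \frac{1}{2 P} = 1$)
$S{\left(M \right)} = \frac{177}{7}$ ($S{\left(M \right)} = - \frac{5}{7} - -26 = - \frac{5}{7} + \left(-100 + 126\right) = - \frac{5}{7} + 26 = \frac{177}{7}$)
$- S{\left(F{\left(Y \right)} \right)} = \left(-1\right) \frac{177}{7} = - \frac{177}{7}$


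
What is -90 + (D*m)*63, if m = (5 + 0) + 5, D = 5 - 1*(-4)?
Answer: 5580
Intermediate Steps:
D = 9 (D = 5 + 4 = 9)
m = 10 (m = 5 + 5 = 10)
-90 + (D*m)*63 = -90 + (9*10)*63 = -90 + 90*63 = -90 + 5670 = 5580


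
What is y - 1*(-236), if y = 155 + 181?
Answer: 572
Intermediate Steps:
y = 336
y - 1*(-236) = 336 - 1*(-236) = 336 + 236 = 572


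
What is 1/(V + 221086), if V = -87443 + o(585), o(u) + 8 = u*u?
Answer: 1/475860 ≈ 2.1015e-6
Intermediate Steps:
o(u) = -8 + u² (o(u) = -8 + u*u = -8 + u²)
V = 254774 (V = -87443 + (-8 + 585²) = -87443 + (-8 + 342225) = -87443 + 342217 = 254774)
1/(V + 221086) = 1/(254774 + 221086) = 1/475860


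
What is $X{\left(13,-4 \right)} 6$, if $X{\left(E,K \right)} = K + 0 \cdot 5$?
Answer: $-24$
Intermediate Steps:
$X{\left(E,K \right)} = K$ ($X{\left(E,K \right)} = K + 0 = K$)
$X{\left(13,-4 \right)} 6 = \left(-4\right) 6 = -24$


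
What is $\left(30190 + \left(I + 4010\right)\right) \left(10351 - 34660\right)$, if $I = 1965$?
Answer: $-879134985$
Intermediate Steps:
$\left(30190 + \left(I + 4010\right)\right) \left(10351 - 34660\right) = \left(30190 + \left(1965 + 4010\right)\right) \left(10351 - 34660\right) = \left(30190 + 5975\right) \left(-24309\right) = 36165 \left(-24309\right) = -879134985$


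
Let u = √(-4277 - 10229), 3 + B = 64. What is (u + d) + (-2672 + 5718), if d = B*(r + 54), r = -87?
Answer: 1033 + I*√14506 ≈ 1033.0 + 120.44*I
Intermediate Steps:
B = 61 (B = -3 + 64 = 61)
u = I*√14506 (u = √(-14506) = I*√14506 ≈ 120.44*I)
d = -2013 (d = 61*(-87 + 54) = 61*(-33) = -2013)
(u + d) + (-2672 + 5718) = (I*√14506 - 2013) + (-2672 + 5718) = (-2013 + I*√14506) + 3046 = 1033 + I*√14506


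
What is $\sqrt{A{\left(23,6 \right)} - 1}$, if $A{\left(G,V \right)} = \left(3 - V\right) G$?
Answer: $i \sqrt{70} \approx 8.3666 i$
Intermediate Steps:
$A{\left(G,V \right)} = G \left(3 - V\right)$
$\sqrt{A{\left(23,6 \right)} - 1} = \sqrt{23 \left(3 - 6\right) - 1} = \sqrt{23 \left(-3\right) - 1} = \sqrt{-69 - 1} = \sqrt{-70} = i \sqrt{70}$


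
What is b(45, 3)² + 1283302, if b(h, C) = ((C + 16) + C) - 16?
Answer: 1283338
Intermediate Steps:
b(h, C) = 2*C (b(h, C) = ((16 + C) + C) - 16 = (16 + 2*C) - 16 = 2*C)
b(45, 3)² + 1283302 = (2*3)² + 1283302 = 6² + 1283302 = 36 + 1283302 = 1283338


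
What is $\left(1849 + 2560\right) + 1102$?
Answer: $5511$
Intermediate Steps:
$\left(1849 + 2560\right) + 1102 = 4409 + 1102 = 5511$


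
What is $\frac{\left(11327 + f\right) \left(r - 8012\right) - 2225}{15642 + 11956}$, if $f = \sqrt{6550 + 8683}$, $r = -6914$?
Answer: $- \frac{169069027}{27598} - \frac{7463 \sqrt{15233}}{13799} \approx -6192.9$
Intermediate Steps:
$f = \sqrt{15233} \approx 123.42$
$\frac{\left(11327 + f\right) \left(r - 8012\right) - 2225}{15642 + 11956} = \frac{\left(11327 + \sqrt{15233}\right) \left(-6914 - 8012\right) - 2225}{15642 + 11956} = \frac{\left(11327 + \sqrt{15233}\right) \left(-14926\right) - 2225}{27598} = \left(\left(-169066802 - 14926 \sqrt{15233}\right) - 2225\right) \frac{1}{27598} = \left(-169069027 - 14926 \sqrt{15233}\right) \frac{1}{27598} = - \frac{169069027}{27598} - \frac{7463 \sqrt{15233}}{13799}$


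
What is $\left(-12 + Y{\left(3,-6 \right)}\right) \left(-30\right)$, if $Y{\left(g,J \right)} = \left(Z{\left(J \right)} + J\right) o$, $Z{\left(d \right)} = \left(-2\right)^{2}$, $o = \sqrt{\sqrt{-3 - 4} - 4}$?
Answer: $360 + 60 \sqrt{-4 + i \sqrt{7}} \approx 397.85 + 125.83 i$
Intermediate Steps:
$o = \sqrt{-4 + i \sqrt{7}}$ ($o = \sqrt{\sqrt{-7} - 4} = \sqrt{i \sqrt{7} - 4} = \sqrt{-4 + i \sqrt{7}} \approx 0.63081 + 2.0971 i$)
$Z{\left(d \right)} = 4$
$Y{\left(g,J \right)} = \sqrt{-4 + i \sqrt{7}} \left(4 + J\right)$ ($Y{\left(g,J \right)} = \left(4 + J\right) \sqrt{-4 + i \sqrt{7}} = \sqrt{-4 + i \sqrt{7}} \left(4 + J\right)$)
$\left(-12 + Y{\left(3,-6 \right)}\right) \left(-30\right) = \left(-12 + \sqrt{-4 + i \sqrt{7}} \left(4 - 6\right)\right) \left(-30\right) = \left(-12 + \sqrt{-4 + i \sqrt{7}} \left(-2\right)\right) \left(-30\right) = \left(-12 - 2 \sqrt{-4 + i \sqrt{7}}\right) \left(-30\right) = 360 + 60 \sqrt{-4 + i \sqrt{7}}$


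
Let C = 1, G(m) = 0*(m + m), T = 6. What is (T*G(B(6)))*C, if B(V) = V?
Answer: 0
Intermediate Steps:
G(m) = 0 (G(m) = 0*(2*m) = 0)
(T*G(B(6)))*C = (6*0)*1 = 0*1 = 0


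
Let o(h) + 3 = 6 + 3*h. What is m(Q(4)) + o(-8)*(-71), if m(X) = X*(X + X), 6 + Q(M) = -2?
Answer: 1619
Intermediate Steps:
Q(M) = -8 (Q(M) = -6 - 2 = -8)
o(h) = 3 + 3*h (o(h) = -3 + (6 + 3*h) = 3 + 3*h)
m(X) = 2*X² (m(X) = X*(2*X) = 2*X²)
m(Q(4)) + o(-8)*(-71) = 2*(-8)² + (3 + 3*(-8))*(-71) = 2*64 + (3 - 24)*(-71) = 128 - 21*(-71) = 128 + 1491 = 1619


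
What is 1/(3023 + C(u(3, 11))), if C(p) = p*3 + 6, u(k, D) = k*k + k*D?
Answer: 1/3155 ≈ 0.00031696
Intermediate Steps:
u(k, D) = k**2 + D*k
C(p) = 6 + 3*p (C(p) = 3*p + 6 = 6 + 3*p)
1/(3023 + C(u(3, 11))) = 1/(3023 + (6 + 3*(3*(11 + 3)))) = 1/(3023 + (6 + 3*(3*14))) = 1/(3023 + (6 + 3*42)) = 1/(3023 + (6 + 126)) = 1/(3023 + 132) = 1/3155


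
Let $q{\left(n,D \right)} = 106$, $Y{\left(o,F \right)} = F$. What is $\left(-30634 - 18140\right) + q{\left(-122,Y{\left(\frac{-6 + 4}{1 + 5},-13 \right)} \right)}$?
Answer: $-48668$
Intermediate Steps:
$\left(-30634 - 18140\right) + q{\left(-122,Y{\left(\frac{-6 + 4}{1 + 5},-13 \right)} \right)} = \left(-30634 - 18140\right) + 106 = -48774 + 106 = -48668$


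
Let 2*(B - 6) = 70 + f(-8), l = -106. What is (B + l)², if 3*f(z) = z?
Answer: 39601/9 ≈ 4400.1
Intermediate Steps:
f(z) = z/3
B = 119/3 (B = 6 + (70 + (⅓)*(-8))/2 = 6 + (70 - 8/3)/2 = 6 + (½)*(202/3) = 6 + 101/3 = 119/3 ≈ 39.667)
(B + l)² = (119/3 - 106)² = (-199/3)² = 39601/9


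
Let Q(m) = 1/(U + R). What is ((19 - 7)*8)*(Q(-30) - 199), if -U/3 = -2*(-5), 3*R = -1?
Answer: -1738752/91 ≈ -19107.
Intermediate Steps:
R = -⅓ (R = (⅓)*(-1) = -⅓ ≈ -0.33333)
U = -30 (U = -(-6)*(-5) = -3*10 = -30)
Q(m) = -3/91 (Q(m) = 1/(-30 - ⅓) = 1/(-91/3) = -3/91)
((19 - 7)*8)*(Q(-30) - 199) = ((19 - 7)*8)*(-3/91 - 199) = (12*8)*(-18112/91) = 96*(-18112/91) = -1738752/91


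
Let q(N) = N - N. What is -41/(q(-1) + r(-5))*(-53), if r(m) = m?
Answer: -2173/5 ≈ -434.60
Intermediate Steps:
q(N) = 0
-41/(q(-1) + r(-5))*(-53) = -41/(0 - 5)*(-53) = -41/(-5)*(-53) = -41*(-⅕)*(-53) = (41/5)*(-53) = -2173/5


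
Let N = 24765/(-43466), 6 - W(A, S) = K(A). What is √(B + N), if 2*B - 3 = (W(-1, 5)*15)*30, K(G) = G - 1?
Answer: √850621296261/21733 ≈ 42.437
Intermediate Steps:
K(G) = -1 + G
W(A, S) = 7 - A (W(A, S) = 6 - (-1 + A) = 6 + (1 - A) = 7 - A)
B = 3603/2 (B = 3/2 + (((7 - 1*(-1))*15)*30)/2 = 3/2 + (((7 + 1)*15)*30)/2 = 3/2 + ((8*15)*30)/2 = 3/2 + (120*30)/2 = 3/2 + (½)*3600 = 3/2 + 1800 = 3603/2 ≈ 1801.5)
N = -24765/43466 (N = 24765*(-1/43466) = -24765/43466 ≈ -0.56976)
√(B + N) = √(3603/2 - 24765/43466) = √(39139617/21733) = √850621296261/21733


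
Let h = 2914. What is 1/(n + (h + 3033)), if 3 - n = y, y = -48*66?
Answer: 1/9118 ≈ 0.00010967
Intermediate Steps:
y = -3168
n = 3171 (n = 3 - 1*(-3168) = 3 + 3168 = 3171)
1/(n + (h + 3033)) = 1/(3171 + (2914 + 3033)) = 1/(3171 + 5947) = 1/9118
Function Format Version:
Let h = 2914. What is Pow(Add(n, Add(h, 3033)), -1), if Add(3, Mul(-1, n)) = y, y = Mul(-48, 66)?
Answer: Rational(1, 9118) ≈ 0.00010967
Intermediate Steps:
y = -3168
n = 3171 (n = Add(3, Mul(-1, -3168)) = Add(3, 3168) = 3171)
Pow(Add(n, Add(h, 3033)), -1) = Pow(Add(3171, Add(2914, 3033)), -1) = Pow(Add(3171, 5947), -1) = Pow(9118, -1) = Rational(1, 9118)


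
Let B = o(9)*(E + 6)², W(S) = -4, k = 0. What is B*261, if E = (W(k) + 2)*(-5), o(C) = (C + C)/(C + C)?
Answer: 66816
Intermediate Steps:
o(C) = 1 (o(C) = (2*C)/((2*C)) = (2*C)*(1/(2*C)) = 1)
E = 10 (E = (-4 + 2)*(-5) = -2*(-5) = 10)
B = 256 (B = 1*(10 + 6)² = 1*16² = 1*256 = 256)
B*261 = 256*261 = 66816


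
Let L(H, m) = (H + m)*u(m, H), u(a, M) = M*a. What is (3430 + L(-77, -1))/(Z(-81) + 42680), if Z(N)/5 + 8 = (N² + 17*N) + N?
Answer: -2576/68155 ≈ -0.037796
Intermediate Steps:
L(H, m) = H*m*(H + m) (L(H, m) = (H + m)*(H*m) = H*m*(H + m))
Z(N) = -40 + 5*N² + 90*N (Z(N) = -40 + 5*((N² + 17*N) + N) = -40 + 5*(N² + 18*N) = -40 + (5*N² + 90*N) = -40 + 5*N² + 90*N)
(3430 + L(-77, -1))/(Z(-81) + 42680) = (3430 - 77*(-1)*(-77 - 1))/((-40 + 5*(-81)² + 90*(-81)) + 42680) = (3430 - 77*(-1)*(-78))/((-40 + 5*6561 - 7290) + 42680) = (3430 - 6006)/((-40 + 32805 - 7290) + 42680) = -2576/(25475 + 42680) = -2576/68155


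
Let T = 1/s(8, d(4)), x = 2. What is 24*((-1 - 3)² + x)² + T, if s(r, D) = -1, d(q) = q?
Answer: 7775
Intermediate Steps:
T = -1 (T = 1/(-1) = -1)
24*((-1 - 3)² + x)² + T = 24*((-1 - 3)² + 2)² - 1 = 24*((-4)² + 2)² - 1 = 24*(16 + 2)² - 1 = 24*18² - 1 = 24*324 - 1 = 7776 - 1 = 7775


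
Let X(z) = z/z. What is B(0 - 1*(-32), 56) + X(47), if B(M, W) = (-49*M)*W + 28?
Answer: -87779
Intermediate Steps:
X(z) = 1
B(M, W) = 28 - 49*M*W (B(M, W) = -49*M*W + 28 = 28 - 49*M*W)
B(0 - 1*(-32), 56) + X(47) = (28 - 49*(0 - 1*(-32))*56) + 1 = (28 - 49*(0 + 32)*56) + 1 = (28 - 49*32*56) + 1 = (28 - 87808) + 1 = -87780 + 1 = -87779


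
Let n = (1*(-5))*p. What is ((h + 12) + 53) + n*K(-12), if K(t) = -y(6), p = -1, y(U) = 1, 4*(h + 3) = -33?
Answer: 195/4 ≈ 48.750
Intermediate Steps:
h = -45/4 (h = -3 + (1/4)*(-33) = -3 - 33/4 = -45/4 ≈ -11.250)
K(t) = -1 (K(t) = -1*1 = -1)
n = 5 (n = (1*(-5))*(-1) = -5*(-1) = 5)
((h + 12) + 53) + n*K(-12) = ((-45/4 + 12) + 53) + 5*(-1) = (3/4 + 53) - 5 = 215/4 - 5 = 195/4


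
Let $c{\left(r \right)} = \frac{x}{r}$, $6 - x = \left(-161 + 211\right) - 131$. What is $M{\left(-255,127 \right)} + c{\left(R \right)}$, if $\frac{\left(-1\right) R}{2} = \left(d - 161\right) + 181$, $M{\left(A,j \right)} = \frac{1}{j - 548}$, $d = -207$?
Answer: $\frac{36253}{157454} \approx 0.23025$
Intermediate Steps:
$x = 87$ ($x = 6 - \left(\left(-161 + 211\right) - 131\right) = 6 - \left(50 - 131\right) = 6 - -81 = 6 + 81 = 87$)
$M{\left(A,j \right)} = \frac{1}{-548 + j}$
$R = 374$ ($R = - 2 \left(\left(-207 - 161\right) + 181\right) = - 2 \left(-368 + 181\right) = \left(-2\right) \left(-187\right) = 374$)
$c{\left(r \right)} = \frac{87}{r}$
$M{\left(-255,127 \right)} + c{\left(R \right)} = \frac{1}{-548 + 127} + \frac{87}{374} = \frac{1}{-421} + 87 \cdot \frac{1}{374} = - \frac{1}{421} + \frac{87}{374} = \frac{36253}{157454}$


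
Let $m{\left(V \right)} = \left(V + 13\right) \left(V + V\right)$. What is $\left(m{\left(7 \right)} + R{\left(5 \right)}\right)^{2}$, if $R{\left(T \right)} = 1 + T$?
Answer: $81796$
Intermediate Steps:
$m{\left(V \right)} = 2 V \left(13 + V\right)$ ($m{\left(V \right)} = \left(13 + V\right) 2 V = 2 V \left(13 + V\right)$)
$\left(m{\left(7 \right)} + R{\left(5 \right)}\right)^{2} = \left(2 \cdot 7 \left(13 + 7\right) + \left(1 + 5\right)\right)^{2} = \left(2 \cdot 7 \cdot 20 + 6\right)^{2} = \left(280 + 6\right)^{2} = 286^{2} = 81796$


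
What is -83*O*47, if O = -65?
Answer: 253565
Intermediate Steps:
-83*O*47 = -83*(-65)*47 = 5395*47 = 253565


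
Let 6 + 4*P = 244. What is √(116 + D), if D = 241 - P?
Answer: √1190/2 ≈ 17.248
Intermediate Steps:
P = 119/2 (P = -3/2 + (¼)*244 = -3/2 + 61 = 119/2 ≈ 59.500)
D = 363/2 (D = 241 - 1*119/2 = 241 - 119/2 = 363/2 ≈ 181.50)
√(116 + D) = √(116 + 363/2) = √(595/2) = √1190/2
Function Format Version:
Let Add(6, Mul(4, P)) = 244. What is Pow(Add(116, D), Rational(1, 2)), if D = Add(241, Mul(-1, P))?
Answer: Mul(Rational(1, 2), Pow(1190, Rational(1, 2))) ≈ 17.248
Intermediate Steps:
P = Rational(119, 2) (P = Add(Rational(-3, 2), Mul(Rational(1, 4), 244)) = Add(Rational(-3, 2), 61) = Rational(119, 2) ≈ 59.500)
D = Rational(363, 2) (D = Add(241, Mul(-1, Rational(119, 2))) = Add(241, Rational(-119, 2)) = Rational(363, 2) ≈ 181.50)
Pow(Add(116, D), Rational(1, 2)) = Pow(Add(116, Rational(363, 2)), Rational(1, 2)) = Pow(Rational(595, 2), Rational(1, 2)) = Mul(Rational(1, 2), Pow(1190, Rational(1, 2)))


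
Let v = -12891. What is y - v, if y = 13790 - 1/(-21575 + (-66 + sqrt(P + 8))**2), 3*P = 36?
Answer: 875899051400/32828569 - 88*sqrt(5)/98485707 ≈ 26681.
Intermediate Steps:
P = 12 (P = (1/3)*36 = 12)
y = 13790 - 1/(-21575 + (-66 + 2*sqrt(5))**2) (y = 13790 - 1/(-21575 + (-66 + sqrt(12 + 8))**2) = 13790 - 1/(-21575 + (-66 + sqrt(20))**2) = 13790 - 1/(-21575 + (-66 + 2*sqrt(5))**2) ≈ 13790.)
y - v = (452705968421/32828569 - 88*sqrt(5)/98485707) - 1*(-12891) = (452705968421/32828569 - 88*sqrt(5)/98485707) + 12891 = 875899051400/32828569 - 88*sqrt(5)/98485707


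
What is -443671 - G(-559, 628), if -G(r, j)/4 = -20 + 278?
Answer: -442639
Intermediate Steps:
G(r, j) = -1032 (G(r, j) = -4*(-20 + 278) = -4*258 = -1032)
-443671 - G(-559, 628) = -443671 - 1*(-1032) = -443671 + 1032 = -442639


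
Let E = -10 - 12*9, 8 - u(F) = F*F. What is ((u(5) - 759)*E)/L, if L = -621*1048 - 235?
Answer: -91568/651043 ≈ -0.14065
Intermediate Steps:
u(F) = 8 - F**2 (u(F) = 8 - F*F = 8 - F**2)
L = -651043 (L = -650808 - 235 = -651043)
E = -118 (E = -10 - 108 = -118)
((u(5) - 759)*E)/L = (((8 - 1*5**2) - 759)*(-118))/(-651043) = (((8 - 1*25) - 759)*(-118))*(-1/651043) = (((8 - 25) - 759)*(-118))*(-1/651043) = ((-17 - 759)*(-118))*(-1/651043) = -776*(-118)*(-1/651043) = 91568*(-1/651043) = -91568/651043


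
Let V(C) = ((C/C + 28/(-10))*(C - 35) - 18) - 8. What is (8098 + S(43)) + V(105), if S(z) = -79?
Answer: 7867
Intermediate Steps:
V(C) = 37 - 9*C/5 (V(C) = ((1 + 28*(-⅒))*(-35 + C) - 18) - 8 = ((1 - 14/5)*(-35 + C) - 18) - 8 = (-9*(-35 + C)/5 - 18) - 8 = ((63 - 9*C/5) - 18) - 8 = (45 - 9*C/5) - 8 = 37 - 9*C/5)
(8098 + S(43)) + V(105) = (8098 - 79) + (37 - 9/5*105) = 8019 + (37 - 189) = 8019 - 152 = 7867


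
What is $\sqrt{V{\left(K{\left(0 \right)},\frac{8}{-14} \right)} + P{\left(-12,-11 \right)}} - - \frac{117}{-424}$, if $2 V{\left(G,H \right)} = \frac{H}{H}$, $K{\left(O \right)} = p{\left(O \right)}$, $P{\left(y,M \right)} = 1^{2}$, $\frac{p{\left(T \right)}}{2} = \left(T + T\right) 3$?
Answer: $- \frac{117}{424} + \frac{\sqrt{6}}{2} \approx 0.9488$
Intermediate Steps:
$p{\left(T \right)} = 12 T$ ($p{\left(T \right)} = 2 \left(T + T\right) 3 = 2 \cdot 2 T 3 = 2 \cdot 6 T = 12 T$)
$P{\left(y,M \right)} = 1$
$K{\left(O \right)} = 12 O$
$V{\left(G,H \right)} = \frac{1}{2}$ ($V{\left(G,H \right)} = \frac{H \frac{1}{H}}{2} = \frac{1}{2} \cdot 1 = \frac{1}{2}$)
$\sqrt{V{\left(K{\left(0 \right)},\frac{8}{-14} \right)} + P{\left(-12,-11 \right)}} - - \frac{117}{-424} = \sqrt{\frac{1}{2} + 1} - - \frac{117}{-424} = \sqrt{\frac{3}{2}} - \left(-117\right) \left(- \frac{1}{424}\right) = \frac{\sqrt{6}}{2} - \frac{117}{424} = - \frac{117}{424} + \frac{\sqrt{6}}{2}$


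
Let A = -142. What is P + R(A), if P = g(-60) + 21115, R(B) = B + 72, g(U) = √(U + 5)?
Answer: 21045 + I*√55 ≈ 21045.0 + 7.4162*I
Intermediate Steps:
g(U) = √(5 + U)
R(B) = 72 + B
P = 21115 + I*√55 (P = √(5 - 60) + 21115 = √(-55) + 21115 = I*√55 + 21115 = 21115 + I*√55 ≈ 21115.0 + 7.4162*I)
P + R(A) = (21115 + I*√55) + (72 - 142) = (21115 + I*√55) - 70 = 21045 + I*√55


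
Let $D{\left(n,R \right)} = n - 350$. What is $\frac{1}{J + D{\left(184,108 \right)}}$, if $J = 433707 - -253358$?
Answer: $\frac{1}{686899} \approx 1.4558 \cdot 10^{-6}$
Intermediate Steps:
$J = 687065$ ($J = 433707 + 253358 = 687065$)
$D{\left(n,R \right)} = -350 + n$
$\frac{1}{J + D{\left(184,108 \right)}} = \frac{1}{687065 + \left(-350 + 184\right)} = \frac{1}{687065 - 166} = \frac{1}{686899}$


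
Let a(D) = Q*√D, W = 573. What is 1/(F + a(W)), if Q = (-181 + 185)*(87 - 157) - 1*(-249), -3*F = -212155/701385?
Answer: -17856280161/97519945479216572 - 5490060647391*√573/97519945479216572 ≈ -0.0013478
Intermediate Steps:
F = 42431/420831 (F = -(-212155)/(3*701385) = -⅓*(-42431/140277) = 42431/420831 ≈ 0.10083)
Q = -31 (Q = 4*(-70) + 249 = -280 + 249 = -31)
a(D) = -31*√D
1/(F + a(W)) = 1/(42431/420831 - 31*√573)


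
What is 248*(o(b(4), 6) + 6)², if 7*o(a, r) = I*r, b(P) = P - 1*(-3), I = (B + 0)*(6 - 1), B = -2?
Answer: 80352/49 ≈ 1639.8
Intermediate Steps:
I = -10 (I = (-2 + 0)*(6 - 1) = -2*5 = -10)
b(P) = 3 + P (b(P) = P + 3 = 3 + P)
o(a, r) = -10*r/7 (o(a, r) = (-10*r)/7 = -10*r/7)
248*(o(b(4), 6) + 6)² = 248*(-10/7*6 + 6)² = 248*(-60/7 + 6)² = 248*(-18/7)² = 248*(324/49) = 80352/49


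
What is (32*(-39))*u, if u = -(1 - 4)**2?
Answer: 11232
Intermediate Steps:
u = -9 (u = -1*(-3)**2 = -1*9 = -9)
(32*(-39))*u = (32*(-39))*(-9) = -1248*(-9) = 11232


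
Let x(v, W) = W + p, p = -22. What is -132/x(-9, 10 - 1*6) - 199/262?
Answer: 5167/786 ≈ 6.5738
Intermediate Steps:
x(v, W) = -22 + W (x(v, W) = W - 22 = -22 + W)
-132/x(-9, 10 - 1*6) - 199/262 = -132/(-22 + (10 - 1*6)) - 199/262 = -132/(-22 + (10 - 6)) - 199*1/262 = -132/(-22 + 4) - 199/262 = -132/(-18) - 199/262 = -132*(-1/18) - 199/262 = 22/3 - 199/262 = 5167/786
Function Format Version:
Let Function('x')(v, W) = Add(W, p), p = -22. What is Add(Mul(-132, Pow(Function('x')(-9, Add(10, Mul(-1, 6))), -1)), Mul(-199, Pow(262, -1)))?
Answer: Rational(5167, 786) ≈ 6.5738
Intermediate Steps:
Function('x')(v, W) = Add(-22, W) (Function('x')(v, W) = Add(W, -22) = Add(-22, W))
Add(Mul(-132, Pow(Function('x')(-9, Add(10, Mul(-1, 6))), -1)), Mul(-199, Pow(262, -1))) = Add(Mul(-132, Pow(Add(-22, Add(10, Mul(-1, 6))), -1)), Mul(-199, Pow(262, -1))) = Add(Mul(-132, Pow(Add(-22, Add(10, -6)), -1)), Mul(-199, Rational(1, 262))) = Add(Mul(-132, Pow(Add(-22, 4), -1)), Rational(-199, 262)) = Add(Mul(-132, Pow(-18, -1)), Rational(-199, 262)) = Add(Mul(-132, Rational(-1, 18)), Rational(-199, 262)) = Add(Rational(22, 3), Rational(-199, 262)) = Rational(5167, 786)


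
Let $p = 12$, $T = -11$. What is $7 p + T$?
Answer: $73$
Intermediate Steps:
$7 p + T = 7 \cdot 12 - 11 = 84 - 11 = 73$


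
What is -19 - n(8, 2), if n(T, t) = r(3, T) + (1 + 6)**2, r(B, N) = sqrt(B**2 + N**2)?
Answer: -68 - sqrt(73) ≈ -76.544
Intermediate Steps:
n(T, t) = 49 + sqrt(9 + T**2) (n(T, t) = sqrt(3**2 + T**2) + (1 + 6)**2 = sqrt(9 + T**2) + 7**2 = sqrt(9 + T**2) + 49 = 49 + sqrt(9 + T**2))
-19 - n(8, 2) = -19 - (49 + sqrt(9 + 8**2)) = -19 - (49 + sqrt(9 + 64)) = -19 - (49 + sqrt(73)) = -19 + (-49 - sqrt(73)) = -68 - sqrt(73)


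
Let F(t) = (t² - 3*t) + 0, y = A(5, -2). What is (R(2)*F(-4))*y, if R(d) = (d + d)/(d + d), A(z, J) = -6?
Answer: -168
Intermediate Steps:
R(d) = 1 (R(d) = (2*d)/((2*d)) = (2*d)*(1/(2*d)) = 1)
y = -6
F(t) = t² - 3*t
(R(2)*F(-4))*y = (1*(-4*(-3 - 4)))*(-6) = (1*(-4*(-7)))*(-6) = (1*28)*(-6) = 28*(-6) = -168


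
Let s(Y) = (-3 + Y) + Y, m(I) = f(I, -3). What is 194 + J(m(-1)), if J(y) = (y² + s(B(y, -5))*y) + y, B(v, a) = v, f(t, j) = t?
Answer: 199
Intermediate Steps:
m(I) = I
s(Y) = -3 + 2*Y
J(y) = y + y² + y*(-3 + 2*y) (J(y) = (y² + (-3 + 2*y)*y) + y = (y² + y*(-3 + 2*y)) + y = y + y² + y*(-3 + 2*y))
194 + J(m(-1)) = 194 - (-2 + 3*(-1)) = 194 - (-2 - 3) = 194 - 1*(-5) = 194 + 5 = 199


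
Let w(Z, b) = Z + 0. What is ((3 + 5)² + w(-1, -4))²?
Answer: 3969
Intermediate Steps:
w(Z, b) = Z
((3 + 5)² + w(-1, -4))² = ((3 + 5)² - 1)² = (8² - 1)² = (64 - 1)² = 63² = 3969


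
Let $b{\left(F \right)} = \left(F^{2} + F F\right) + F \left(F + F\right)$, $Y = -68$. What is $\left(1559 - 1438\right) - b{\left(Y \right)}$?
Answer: $-18375$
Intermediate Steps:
$b{\left(F \right)} = 4 F^{2}$ ($b{\left(F \right)} = \left(F^{2} + F^{2}\right) + F 2 F = 2 F^{2} + 2 F^{2} = 4 F^{2}$)
$\left(1559 - 1438\right) - b{\left(Y \right)} = \left(1559 - 1438\right) - 4 \left(-68\right)^{2} = 121 - 4 \cdot 4624 = 121 - 18496 = -18375$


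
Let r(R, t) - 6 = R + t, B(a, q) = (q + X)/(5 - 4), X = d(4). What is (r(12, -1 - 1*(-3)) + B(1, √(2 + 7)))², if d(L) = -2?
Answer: 441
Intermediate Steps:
X = -2
B(a, q) = -2 + q (B(a, q) = (q - 2)/(5 - 4) = (-2 + q)/1 = (-2 + q)*1 = -2 + q)
r(R, t) = 6 + R + t (r(R, t) = 6 + (R + t) = 6 + R + t)
(r(12, -1 - 1*(-3)) + B(1, √(2 + 7)))² = ((6 + 12 + (-1 - 1*(-3))) + (-2 + √(2 + 7)))² = ((6 + 12 + (-1 + 3)) + (-2 + √9))² = ((6 + 12 + 2) + (-2 + 3))² = (20 + 1)² = 21² = 441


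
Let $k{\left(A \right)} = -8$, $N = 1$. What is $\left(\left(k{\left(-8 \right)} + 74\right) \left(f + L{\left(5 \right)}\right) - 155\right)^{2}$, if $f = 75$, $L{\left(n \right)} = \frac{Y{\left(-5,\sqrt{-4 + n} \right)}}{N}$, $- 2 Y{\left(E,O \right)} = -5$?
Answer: $24601600$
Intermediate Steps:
$Y{\left(E,O \right)} = \frac{5}{2}$ ($Y{\left(E,O \right)} = \left(- \frac{1}{2}\right) \left(-5\right) = \frac{5}{2}$)
$L{\left(n \right)} = \frac{5}{2}$ ($L{\left(n \right)} = \frac{5}{2 \cdot 1} = \frac{5}{2} \cdot 1 = \frac{5}{2}$)
$\left(\left(k{\left(-8 \right)} + 74\right) \left(f + L{\left(5 \right)}\right) - 155\right)^{2} = \left(\left(-8 + 74\right) \left(75 + \frac{5}{2}\right) - 155\right)^{2} = \left(66 \cdot \frac{155}{2} - 155\right)^{2} = \left(5115 - 155\right)^{2} = 4960^{2} = 24601600$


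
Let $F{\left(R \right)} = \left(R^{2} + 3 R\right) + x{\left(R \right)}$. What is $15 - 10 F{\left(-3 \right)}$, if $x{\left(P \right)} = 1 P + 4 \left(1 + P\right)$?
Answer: $125$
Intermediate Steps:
$x{\left(P \right)} = 4 + 5 P$ ($x{\left(P \right)} = P + \left(4 + 4 P\right) = 4 + 5 P$)
$F{\left(R \right)} = 4 + R^{2} + 8 R$ ($F{\left(R \right)} = \left(R^{2} + 3 R\right) + \left(4 + 5 R\right) = 4 + R^{2} + 8 R$)
$15 - 10 F{\left(-3 \right)} = 15 - 10 \left(4 + \left(-3\right)^{2} + 8 \left(-3\right)\right) = 15 - 10 \left(4 + 9 - 24\right) = 15 - -110 = 15 + 110 = 125$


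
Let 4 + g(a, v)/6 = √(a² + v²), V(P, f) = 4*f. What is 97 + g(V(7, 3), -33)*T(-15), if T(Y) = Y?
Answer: 457 - 270*√137 ≈ -2703.3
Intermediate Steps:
g(a, v) = -24 + 6*√(a² + v²)
97 + g(V(7, 3), -33)*T(-15) = 97 + (-24 + 6*√((4*3)² + (-33)²))*(-15) = 97 + (-24 + 6*√(12² + 1089))*(-15) = 97 + (-24 + 6*√(144 + 1089))*(-15) = 97 + (-24 + 6*√1233)*(-15) = 97 + (-24 + 6*(3*√137))*(-15) = 97 + (-24 + 18*√137)*(-15) = 97 + (360 - 270*√137) = 457 - 270*√137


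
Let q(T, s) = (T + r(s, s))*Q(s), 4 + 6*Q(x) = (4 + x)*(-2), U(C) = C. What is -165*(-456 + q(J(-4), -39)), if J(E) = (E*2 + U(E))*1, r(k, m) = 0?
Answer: 97020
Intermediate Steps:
Q(x) = -2 - x/3 (Q(x) = -⅔ + ((4 + x)*(-2))/6 = -⅔ + (-8 - 2*x)/6 = -⅔ + (-4/3 - x/3) = -2 - x/3)
J(E) = 3*E (J(E) = (E*2 + E)*1 = (2*E + E)*1 = (3*E)*1 = 3*E)
q(T, s) = T*(-2 - s/3) (q(T, s) = (T + 0)*(-2 - s/3) = T*(-2 - s/3))
-165*(-456 + q(J(-4), -39)) = -165*(-456 - 3*(-4)*(6 - 39)/3) = -165*(-456 - ⅓*(-12)*(-33)) = -165*(-456 - 132) = -165*(-588) = 97020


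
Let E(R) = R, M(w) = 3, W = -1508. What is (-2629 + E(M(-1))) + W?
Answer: -4134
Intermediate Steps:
(-2629 + E(M(-1))) + W = (-2629 + 3) - 1508 = -2626 - 1508 = -4134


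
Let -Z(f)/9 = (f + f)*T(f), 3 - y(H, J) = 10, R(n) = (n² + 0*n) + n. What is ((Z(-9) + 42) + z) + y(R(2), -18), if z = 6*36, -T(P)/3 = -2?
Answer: 1223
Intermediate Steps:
T(P) = 6 (T(P) = -3*(-2) = 6)
R(n) = n + n² (R(n) = (n² + 0) + n = n² + n = n + n²)
z = 216
y(H, J) = -7 (y(H, J) = 3 - 1*10 = 3 - 10 = -7)
Z(f) = -108*f (Z(f) = -9*(f + f)*6 = -9*2*f*6 = -108*f)
((Z(-9) + 42) + z) + y(R(2), -18) = ((-108*(-9) + 42) + 216) - 7 = ((972 + 42) + 216) - 7 = (1014 + 216) - 7 = 1230 - 7 = 1223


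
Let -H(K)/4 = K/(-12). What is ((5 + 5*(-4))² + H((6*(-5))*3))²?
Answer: 38025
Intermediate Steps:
H(K) = K/3 (H(K) = -4*K/(-12) = -4*K*(-1)/12 = -(-1)*K/3 = K/3)
((5 + 5*(-4))² + H((6*(-5))*3))² = ((5 + 5*(-4))² + ((6*(-5))*3)/3)² = ((5 - 20)² + (-30*3)/3)² = ((-15)² + (⅓)*(-90))² = (225 - 30)² = 195² = 38025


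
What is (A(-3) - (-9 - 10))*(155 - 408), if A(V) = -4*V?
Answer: -7843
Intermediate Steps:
(A(-3) - (-9 - 10))*(155 - 408) = (-4*(-3) - (-9 - 10))*(155 - 408) = (12 - 1*(-19))*(-253) = (12 + 19)*(-253) = 31*(-253) = -7843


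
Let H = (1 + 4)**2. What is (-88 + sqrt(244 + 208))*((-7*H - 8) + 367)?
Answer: -16192 + 368*sqrt(113) ≈ -12280.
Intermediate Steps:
H = 25 (H = 5**2 = 25)
(-88 + sqrt(244 + 208))*((-7*H - 8) + 367) = (-88 + sqrt(244 + 208))*((-7*25 - 8) + 367) = (-88 + sqrt(452))*((-175 - 8) + 367) = (-88 + 2*sqrt(113))*(-183 + 367) = (-88 + 2*sqrt(113))*184 = -16192 + 368*sqrt(113)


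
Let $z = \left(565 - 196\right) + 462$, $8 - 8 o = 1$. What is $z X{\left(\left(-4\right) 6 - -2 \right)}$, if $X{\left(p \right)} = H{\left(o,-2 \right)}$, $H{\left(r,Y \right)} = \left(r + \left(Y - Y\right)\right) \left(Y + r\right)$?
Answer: $- \frac{52353}{64} \approx -818.02$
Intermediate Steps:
$o = \frac{7}{8}$ ($o = 1 - \frac{1}{8} = \frac{7}{8} \approx 0.875$)
$H{\left(r,Y \right)} = r \left(Y + r\right)$ ($H{\left(r,Y \right)} = \left(r + 0\right) \left(Y + r\right) = r \left(Y + r\right)$)
$X{\left(p \right)} = - \frac{63}{64}$ ($X{\left(p \right)} = \frac{7 \left(-2 + \frac{7}{8}\right)}{8} = \frac{7}{8} \left(- \frac{9}{8}\right) = - \frac{63}{64}$)
$z = 831$ ($z = 369 + 462 = 831$)
$z X{\left(\left(-4\right) 6 - -2 \right)} = 831 \left(- \frac{63}{64}\right) = - \frac{52353}{64}$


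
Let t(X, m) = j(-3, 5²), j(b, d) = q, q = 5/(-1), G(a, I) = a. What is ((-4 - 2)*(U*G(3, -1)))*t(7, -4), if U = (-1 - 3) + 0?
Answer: -360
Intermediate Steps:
q = -5 (q = 5*(-1) = -5)
j(b, d) = -5
t(X, m) = -5
U = -4 (U = -4 + 0 = -4)
((-4 - 2)*(U*G(3, -1)))*t(7, -4) = ((-4 - 2)*(-4*3))*(-5) = -6*(-12)*(-5) = 72*(-5) = -360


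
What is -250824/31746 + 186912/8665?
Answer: 626719732/45846515 ≈ 13.670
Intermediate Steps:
-250824/31746 + 186912/8665 = -250824*1/31746 + 186912*(1/8665) = -41804/5291 + 186912/8665 = 626719732/45846515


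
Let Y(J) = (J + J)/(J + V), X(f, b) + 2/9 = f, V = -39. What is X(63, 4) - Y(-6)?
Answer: 2813/45 ≈ 62.511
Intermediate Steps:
X(f, b) = -2/9 + f
Y(J) = 2*J/(-39 + J) (Y(J) = (J + J)/(J - 39) = (2*J)/(-39 + J) = 2*J/(-39 + J))
X(63, 4) - Y(-6) = (-2/9 + 63) - 2*(-6)/(-39 - 6) = 565/9 - 2*(-6)/(-45) = 565/9 - 2*(-6)*(-1)/45 = 565/9 - 1*4/15 = 565/9 - 4/15 = 2813/45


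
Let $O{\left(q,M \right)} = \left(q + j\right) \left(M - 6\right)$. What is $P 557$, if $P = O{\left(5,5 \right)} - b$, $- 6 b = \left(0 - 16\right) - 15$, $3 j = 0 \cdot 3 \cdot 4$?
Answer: $- \frac{33977}{6} \approx -5662.8$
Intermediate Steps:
$j = 0$ ($j = \frac{0 \cdot 3 \cdot 4}{3} = \frac{0 \cdot 4}{3} = \frac{1}{3} \cdot 0 = 0$)
$O{\left(q,M \right)} = q \left(-6 + M\right)$ ($O{\left(q,M \right)} = \left(q + 0\right) \left(M - 6\right) = q \left(-6 + M\right)$)
$b = \frac{31}{6}$ ($b = - \frac{\left(0 - 16\right) - 15}{6} = - \frac{-16 - 15}{6} = \left(- \frac{1}{6}\right) \left(-31\right) = \frac{31}{6} \approx 5.1667$)
$P = - \frac{61}{6}$ ($P = 5 \left(-6 + 5\right) - \frac{31}{6} = 5 \left(-1\right) - \frac{31}{6} = -5 - \frac{31}{6} = - \frac{61}{6} \approx -10.167$)
$P 557 = \left(- \frac{61}{6}\right) 557 = - \frac{33977}{6}$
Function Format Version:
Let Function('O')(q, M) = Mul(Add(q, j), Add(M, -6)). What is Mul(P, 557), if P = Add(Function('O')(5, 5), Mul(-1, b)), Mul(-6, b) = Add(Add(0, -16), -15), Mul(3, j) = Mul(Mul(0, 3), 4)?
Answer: Rational(-33977, 6) ≈ -5662.8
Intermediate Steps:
j = 0 (j = Mul(Rational(1, 3), Mul(Mul(0, 3), 4)) = Mul(Rational(1, 3), Mul(0, 4)) = Mul(Rational(1, 3), 0) = 0)
Function('O')(q, M) = Mul(q, Add(-6, M)) (Function('O')(q, M) = Mul(Add(q, 0), Add(M, -6)) = Mul(q, Add(-6, M)))
b = Rational(31, 6) (b = Mul(Rational(-1, 6), Add(Add(0, -16), -15)) = Mul(Rational(-1, 6), Add(-16, -15)) = Mul(Rational(-1, 6), -31) = Rational(31, 6) ≈ 5.1667)
P = Rational(-61, 6) (P = Add(Mul(5, Add(-6, 5)), Mul(-1, Rational(31, 6))) = Add(Mul(5, -1), Rational(-31, 6)) = Add(-5, Rational(-31, 6)) = Rational(-61, 6) ≈ -10.167)
Mul(P, 557) = Mul(Rational(-61, 6), 557) = Rational(-33977, 6)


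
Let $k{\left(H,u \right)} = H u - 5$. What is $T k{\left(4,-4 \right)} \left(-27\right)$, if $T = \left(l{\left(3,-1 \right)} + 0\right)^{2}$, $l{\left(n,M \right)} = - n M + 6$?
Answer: $45927$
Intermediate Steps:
$k{\left(H,u \right)} = -5 + H u$
$l{\left(n,M \right)} = 6 - M n$ ($l{\left(n,M \right)} = - M n + 6 = 6 - M n$)
$T = 81$ ($T = \left(\left(6 - \left(-1\right) 3\right) + 0\right)^{2} = \left(\left(6 + 3\right) + 0\right)^{2} = \left(9 + 0\right)^{2} = 9^{2} = 81$)
$T k{\left(4,-4 \right)} \left(-27\right) = 81 \left(-5 + 4 \left(-4\right)\right) \left(-27\right) = 81 \left(-5 - 16\right) \left(-27\right) = 81 \left(-21\right) \left(-27\right) = \left(-1701\right) \left(-27\right) = 45927$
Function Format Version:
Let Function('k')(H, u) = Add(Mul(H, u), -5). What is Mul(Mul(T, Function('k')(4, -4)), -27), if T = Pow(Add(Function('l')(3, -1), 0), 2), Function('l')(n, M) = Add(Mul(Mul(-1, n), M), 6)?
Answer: 45927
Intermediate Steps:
Function('k')(H, u) = Add(-5, Mul(H, u))
Function('l')(n, M) = Add(6, Mul(-1, M, n)) (Function('l')(n, M) = Add(Mul(-1, M, n), 6) = Add(6, Mul(-1, M, n)))
T = 81 (T = Pow(Add(Add(6, Mul(-1, -1, 3)), 0), 2) = Pow(Add(Add(6, 3), 0), 2) = Pow(Add(9, 0), 2) = Pow(9, 2) = 81)
Mul(Mul(T, Function('k')(4, -4)), -27) = Mul(Mul(81, Add(-5, Mul(4, -4))), -27) = Mul(Mul(81, Add(-5, -16)), -27) = Mul(Mul(81, -21), -27) = Mul(-1701, -27) = 45927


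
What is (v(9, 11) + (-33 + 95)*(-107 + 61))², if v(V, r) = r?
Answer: 8071281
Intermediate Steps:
(v(9, 11) + (-33 + 95)*(-107 + 61))² = (11 + (-33 + 95)*(-107 + 61))² = (11 + 62*(-46))² = (11 - 2852)² = (-2841)² = 8071281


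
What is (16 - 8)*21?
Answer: 168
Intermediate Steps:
(16 - 8)*21 = 8*21 = 168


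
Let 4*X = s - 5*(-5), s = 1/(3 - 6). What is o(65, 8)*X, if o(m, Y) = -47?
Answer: -1739/6 ≈ -289.83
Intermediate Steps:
s = -⅓ (s = 1/(-3) = -⅓ ≈ -0.33333)
X = 37/6 (X = (-⅓ - 5*(-5))/4 = (-⅓ + 25)/4 = (¼)*(74/3) = 37/6 ≈ 6.1667)
o(65, 8)*X = -47*37/6 = -1739/6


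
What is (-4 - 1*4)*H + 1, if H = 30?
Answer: -239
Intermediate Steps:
(-4 - 1*4)*H + 1 = (-4 - 1*4)*30 + 1 = (-4 - 4)*30 + 1 = -8*30 + 1 = -240 + 1 = -239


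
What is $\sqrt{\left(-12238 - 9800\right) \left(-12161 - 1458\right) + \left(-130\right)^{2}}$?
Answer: $\sqrt{300152422} \approx 17325.0$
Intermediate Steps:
$\sqrt{\left(-12238 - 9800\right) \left(-12161 - 1458\right) + \left(-130\right)^{2}} = \sqrt{\left(-22038\right) \left(-13619\right) + 16900} = \sqrt{300135522 + 16900} = \sqrt{300152422}$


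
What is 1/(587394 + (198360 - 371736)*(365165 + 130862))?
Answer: -1/85998589758 ≈ -1.1628e-11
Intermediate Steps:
1/(587394 + (198360 - 371736)*(365165 + 130862)) = 1/(587394 - 173376*496027) = 1/(587394 - 85999177152) = 1/(-85998589758) = -1/85998589758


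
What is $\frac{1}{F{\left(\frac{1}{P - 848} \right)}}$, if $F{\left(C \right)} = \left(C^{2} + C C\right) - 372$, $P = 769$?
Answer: $- \frac{6241}{2321650} \approx -0.0026882$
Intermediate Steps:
$F{\left(C \right)} = -372 + 2 C^{2}$ ($F{\left(C \right)} = \left(C^{2} + C^{2}\right) - 372 = 2 C^{2} - 372 = -372 + 2 C^{2}$)
$\frac{1}{F{\left(\frac{1}{P - 848} \right)}} = \frac{1}{-372 + 2 \left(\frac{1}{769 - 848}\right)^{2}} = \frac{1}{-372 + 2 \left(\frac{1}{-79}\right)^{2}} = \frac{1}{-372 + 2 \left(- \frac{1}{79}\right)^{2}} = \frac{1}{-372 + 2 \cdot \frac{1}{6241}} = \frac{1}{-372 + \frac{2}{6241}} = \frac{1}{- \frac{2321650}{6241}} = - \frac{6241}{2321650}$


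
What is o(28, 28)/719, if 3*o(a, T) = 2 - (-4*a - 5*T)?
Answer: 254/2157 ≈ 0.11776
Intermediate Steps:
o(a, T) = 2/3 + 4*a/3 + 5*T/3 (o(a, T) = (2 - (-4*a - 5*T))/3 = (2 - (-5*T - 4*a))/3 = (2 + (4*a + 5*T))/3 = (2 + 4*a + 5*T)/3 = 2/3 + 4*a/3 + 5*T/3)
o(28, 28)/719 = (2/3 + (4/3)*28 + (5/3)*28)/719 = (2/3 + 112/3 + 140/3)*(1/719) = (254/3)*(1/719) = 254/2157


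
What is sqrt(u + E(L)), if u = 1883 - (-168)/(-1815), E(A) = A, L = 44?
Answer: 3*sqrt(647655)/55 ≈ 43.897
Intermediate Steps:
u = 1139159/605 (u = 1883 - (-168)*(-1)/1815 = 1883 - 1*56/605 = 1883 - 56/605 = 1139159/605 ≈ 1882.9)
sqrt(u + E(L)) = sqrt(1139159/605 + 44) = sqrt(1165779/605) = 3*sqrt(647655)/55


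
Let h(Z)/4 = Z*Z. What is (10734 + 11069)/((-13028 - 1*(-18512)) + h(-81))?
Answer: 21803/31728 ≈ 0.68719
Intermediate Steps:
h(Z) = 4*Z² (h(Z) = 4*(Z*Z) = 4*Z²)
(10734 + 11069)/((-13028 - 1*(-18512)) + h(-81)) = (10734 + 11069)/((-13028 - 1*(-18512)) + 4*(-81)²) = 21803/((-13028 + 18512) + 4*6561) = 21803/(5484 + 26244) = 21803/31728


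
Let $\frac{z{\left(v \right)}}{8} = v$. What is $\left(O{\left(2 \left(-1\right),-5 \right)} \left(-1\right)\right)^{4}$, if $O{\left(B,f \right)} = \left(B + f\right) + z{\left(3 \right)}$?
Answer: $83521$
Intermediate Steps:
$z{\left(v \right)} = 8 v$
$O{\left(B,f \right)} = 24 + B + f$ ($O{\left(B,f \right)} = \left(B + f\right) + 8 \cdot 3 = \left(B + f\right) + 24 = 24 + B + f$)
$\left(O{\left(2 \left(-1\right),-5 \right)} \left(-1\right)\right)^{4} = \left(\left(24 + 2 \left(-1\right) - 5\right) \left(-1\right)\right)^{4} = \left(\left(24 - 2 - 5\right) \left(-1\right)\right)^{4} = \left(17 \left(-1\right)\right)^{4} = \left(-17\right)^{4} = 83521$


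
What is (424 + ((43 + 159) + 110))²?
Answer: 541696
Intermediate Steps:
(424 + ((43 + 159) + 110))² = (424 + (202 + 110))² = (424 + 312)² = 736² = 541696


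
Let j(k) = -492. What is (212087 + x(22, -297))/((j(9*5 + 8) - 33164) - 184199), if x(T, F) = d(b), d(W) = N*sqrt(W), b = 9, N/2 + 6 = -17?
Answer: -211949/217855 ≈ -0.97289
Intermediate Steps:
N = -46 (N = -12 + 2*(-17) = -12 - 34 = -46)
d(W) = -46*sqrt(W)
x(T, F) = -138 (x(T, F) = -46*sqrt(9) = -46*3 = -138)
(212087 + x(22, -297))/((j(9*5 + 8) - 33164) - 184199) = (212087 - 138)/((-492 - 33164) - 184199) = 211949/(-33656 - 184199) = 211949/(-217855) = 211949*(-1/217855) = -211949/217855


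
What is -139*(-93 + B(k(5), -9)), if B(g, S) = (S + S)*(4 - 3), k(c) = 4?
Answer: 15429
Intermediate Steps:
B(g, S) = 2*S (B(g, S) = (2*S)*1 = 2*S)
-139*(-93 + B(k(5), -9)) = -139*(-93 + 2*(-9)) = -139*(-93 - 18) = -139*(-111) = 15429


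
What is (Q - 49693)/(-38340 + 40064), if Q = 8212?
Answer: -41481/1724 ≈ -24.061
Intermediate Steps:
(Q - 49693)/(-38340 + 40064) = (8212 - 49693)/(-38340 + 40064) = -41481/1724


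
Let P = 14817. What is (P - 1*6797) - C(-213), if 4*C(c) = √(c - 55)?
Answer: 8020 - I*√67/2 ≈ 8020.0 - 4.0927*I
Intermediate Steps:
C(c) = √(-55 + c)/4 (C(c) = √(c - 55)/4 = √(-55 + c)/4)
(P - 1*6797) - C(-213) = (14817 - 1*6797) - √(-55 - 213)/4 = (14817 - 6797) - √(-268)/4 = 8020 - 2*I*√67/4 = 8020 - I*√67/2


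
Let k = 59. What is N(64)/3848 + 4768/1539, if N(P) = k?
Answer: 18438065/5922072 ≈ 3.1134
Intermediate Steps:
N(P) = 59
N(64)/3848 + 4768/1539 = 59/3848 + 4768/1539 = 18438065/5922072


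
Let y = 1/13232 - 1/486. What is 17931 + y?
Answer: 57654900683/3215376 ≈ 17931.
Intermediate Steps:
y = -6373/3215376 (y = 1/13232 - 1*1/486 = 1/13232 - 1/486 = -6373/3215376 ≈ -0.0019820)
17931 + y = 17931 - 6373/3215376 = 57654900683/3215376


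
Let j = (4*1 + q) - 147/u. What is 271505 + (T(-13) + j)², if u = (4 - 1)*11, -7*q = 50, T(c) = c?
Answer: 1612268541/5929 ≈ 2.7193e+5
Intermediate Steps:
q = -50/7 (q = -⅐*50 = -50/7 ≈ -7.1429)
u = 33 (u = 3*11 = 33)
j = -585/77 (j = (4*1 - 50/7) - 147/33 = (4 - 50/7) - 147*1/33 = -22/7 - 49/11 = -585/77 ≈ -7.5974)
271505 + (T(-13) + j)² = 271505 + (-13 - 585/77)² = 271505 + (-1586/77)² = 271505 + 2515396/5929 = 1612268541/5929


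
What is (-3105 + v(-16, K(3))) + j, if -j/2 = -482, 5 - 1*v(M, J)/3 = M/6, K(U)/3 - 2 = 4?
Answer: -2118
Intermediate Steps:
K(U) = 18 (K(U) = 6 + 3*4 = 6 + 12 = 18)
v(M, J) = 15 - M/2 (v(M, J) = 15 - 3*M/6 = 15 - M/2)
j = 964 (j = -2*(-482) = 964)
(-3105 + v(-16, K(3))) + j = (-3105 + (15 - ½*(-16))) + 964 = (-3105 + (15 + 8)) + 964 = (-3105 + 23) + 964 = -3082 + 964 = -2118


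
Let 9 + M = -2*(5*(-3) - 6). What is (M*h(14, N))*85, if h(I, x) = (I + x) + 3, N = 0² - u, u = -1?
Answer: 50490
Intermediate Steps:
N = 1 (N = 0² - 1*(-1) = 0 + 1 = 1)
M = 33 (M = -9 - 2*(5*(-3) - 6) = -9 - 2*(-15 - 6) = -9 - 2*(-21) = -9 + 42 = 33)
h(I, x) = 3 + I + x
(M*h(14, N))*85 = (33*(3 + 14 + 1))*85 = (33*18)*85 = 594*85 = 50490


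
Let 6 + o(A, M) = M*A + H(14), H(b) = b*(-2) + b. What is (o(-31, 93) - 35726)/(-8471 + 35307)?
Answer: -38629/26836 ≈ -1.4394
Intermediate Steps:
H(b) = -b (H(b) = -2*b + b = -b)
o(A, M) = -20 + A*M (o(A, M) = -6 + (M*A - 1*14) = -6 + (A*M - 14) = -6 + (-14 + A*M) = -20 + A*M)
(o(-31, 93) - 35726)/(-8471 + 35307) = ((-20 - 31*93) - 35726)/(-8471 + 35307) = ((-20 - 2883) - 35726)/26836 = (-2903 - 35726)*(1/26836) = -38629*1/26836 = -38629/26836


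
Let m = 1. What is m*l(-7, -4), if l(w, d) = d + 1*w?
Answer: -11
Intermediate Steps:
l(w, d) = d + w
m*l(-7, -4) = 1*(-4 - 7) = 1*(-11) = -11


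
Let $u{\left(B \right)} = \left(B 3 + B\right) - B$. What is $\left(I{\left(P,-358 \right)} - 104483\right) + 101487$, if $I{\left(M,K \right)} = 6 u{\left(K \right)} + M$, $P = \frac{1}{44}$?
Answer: $- \frac{415359}{44} \approx -9440.0$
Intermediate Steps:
$u{\left(B \right)} = 3 B$ ($u{\left(B \right)} = \left(3 B + B\right) - B = 4 B - B = 3 B$)
$P = \frac{1}{44} \approx 0.022727$
$I{\left(M,K \right)} = M + 18 K$ ($I{\left(M,K \right)} = 6 \cdot 3 K + M = 18 K + M = M + 18 K$)
$\left(I{\left(P,-358 \right)} - 104483\right) + 101487 = \left(\left(\frac{1}{44} + 18 \left(-358\right)\right) - 104483\right) + 101487 = \left(\left(\frac{1}{44} - 6444\right) - 104483\right) + 101487 = \left(- \frac{283535}{44} - 104483\right) + 101487 = - \frac{4880787}{44} + 101487 = - \frac{415359}{44}$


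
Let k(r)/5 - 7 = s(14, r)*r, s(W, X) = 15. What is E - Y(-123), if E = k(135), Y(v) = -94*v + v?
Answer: -1279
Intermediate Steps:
Y(v) = -93*v
k(r) = 35 + 75*r (k(r) = 35 + 5*(15*r) = 35 + 75*r)
E = 10160 (E = 35 + 75*135 = 35 + 10125 = 10160)
E - Y(-123) = 10160 - (-93)*(-123) = 10160 - 1*11439 = 10160 - 11439 = -1279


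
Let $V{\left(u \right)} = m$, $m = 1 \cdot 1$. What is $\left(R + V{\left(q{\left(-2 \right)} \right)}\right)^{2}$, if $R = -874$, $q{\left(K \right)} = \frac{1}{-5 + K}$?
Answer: $762129$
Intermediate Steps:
$m = 1$
$V{\left(u \right)} = 1$
$\left(R + V{\left(q{\left(-2 \right)} \right)}\right)^{2} = \left(-874 + 1\right)^{2} = \left(-873\right)^{2} = 762129$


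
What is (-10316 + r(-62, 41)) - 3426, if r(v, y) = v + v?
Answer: -13866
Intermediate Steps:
r(v, y) = 2*v
(-10316 + r(-62, 41)) - 3426 = (-10316 + 2*(-62)) - 3426 = (-10316 - 124) - 3426 = -10440 - 3426 = -13866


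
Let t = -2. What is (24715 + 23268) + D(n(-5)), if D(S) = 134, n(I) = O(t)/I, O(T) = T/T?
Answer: 48117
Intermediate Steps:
O(T) = 1
n(I) = 1/I
(24715 + 23268) + D(n(-5)) = (24715 + 23268) + 134 = 47983 + 134 = 48117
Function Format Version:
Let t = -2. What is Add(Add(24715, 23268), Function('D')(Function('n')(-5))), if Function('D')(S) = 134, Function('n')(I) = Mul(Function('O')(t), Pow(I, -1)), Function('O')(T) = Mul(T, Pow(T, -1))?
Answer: 48117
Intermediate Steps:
Function('O')(T) = 1
Function('n')(I) = Pow(I, -1) (Function('n')(I) = Mul(1, Pow(I, -1)) = Pow(I, -1))
Add(Add(24715, 23268), Function('D')(Function('n')(-5))) = Add(Add(24715, 23268), 134) = Add(47983, 134) = 48117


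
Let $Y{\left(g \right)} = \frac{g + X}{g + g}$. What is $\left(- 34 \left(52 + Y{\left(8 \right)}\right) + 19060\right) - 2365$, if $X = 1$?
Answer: $\frac{119263}{8} \approx 14908.0$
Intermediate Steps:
$Y{\left(g \right)} = \frac{1 + g}{2 g}$ ($Y{\left(g \right)} = \frac{g + 1}{g + g} = \frac{1 + g}{2 g}$)
$\left(- 34 \left(52 + Y{\left(8 \right)}\right) + 19060\right) - 2365 = \left(- 34 \left(52 + \frac{1 + 8}{2 \cdot 8}\right) + 19060\right) - 2365 = \left(- 34 \left(52 + \frac{1}{2} \cdot \frac{1}{8} \cdot 9\right) + 19060\right) - 2365 = \left(- 34 \left(52 + \frac{9}{16}\right) + 19060\right) - 2365 = \left(\left(-34\right) \frac{841}{16} + 19060\right) - 2365 = \left(- \frac{14297}{8} + 19060\right) - 2365 = \frac{138183}{8} - 2365 = \frac{119263}{8}$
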